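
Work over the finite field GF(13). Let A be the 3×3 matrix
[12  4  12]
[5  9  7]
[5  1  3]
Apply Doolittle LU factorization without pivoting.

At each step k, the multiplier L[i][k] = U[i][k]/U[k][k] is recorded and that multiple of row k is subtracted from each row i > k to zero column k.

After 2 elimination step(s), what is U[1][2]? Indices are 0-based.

U[1][2] = 2

[col 0] pivot 12
  R1 -= 8*R0 → (0, 3, 2)  (L[1][0] := 8)
  R2 -= 8*R0 → (0, 8, 11)  (L[2][0] := 8)
[col 1] pivot 3
  R2 -= 7*R1 → (0, 0, 10)  (L[2][1] := 7)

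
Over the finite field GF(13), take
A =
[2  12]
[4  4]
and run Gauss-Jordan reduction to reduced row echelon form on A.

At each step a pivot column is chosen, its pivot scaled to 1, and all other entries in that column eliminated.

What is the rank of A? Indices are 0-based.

rank = 2

[1] R0 /= 2  ⇒  (1, 6)
     R1 -= 4·R0  ⇒  (0, 6)
[2] R1 /= 6  ⇒  (0, 1)
     R0 -= 6·R1  ⇒  (1, 0)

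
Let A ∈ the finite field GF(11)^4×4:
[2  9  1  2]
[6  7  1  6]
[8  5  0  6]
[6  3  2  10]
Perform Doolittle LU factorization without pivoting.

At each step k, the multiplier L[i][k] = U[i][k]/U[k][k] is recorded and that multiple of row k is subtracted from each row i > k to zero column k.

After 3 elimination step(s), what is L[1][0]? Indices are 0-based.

L[1][0] = 3

k=0: U[0][0]=2
  eliminate (1,0): mult=3, new row 1: (0, 2, 9, 0); set L[1][0]=3
  eliminate (2,0): mult=4, new row 2: (0, 2, 7, 9); set L[2][0]=4
  eliminate (3,0): mult=3, new row 3: (0, 9, 10, 4); set L[3][0]=3
k=1: U[1][1]=2
  eliminate (2,1): mult=1, new row 2: (0, 0, 9, 9); set L[2][1]=1
  eliminate (3,1): mult=10, new row 3: (0, 0, 8, 4); set L[3][1]=10
k=2: U[2][2]=9
  eliminate (3,2): mult=7, new row 3: (0, 0, 0, 7); set L[3][2]=7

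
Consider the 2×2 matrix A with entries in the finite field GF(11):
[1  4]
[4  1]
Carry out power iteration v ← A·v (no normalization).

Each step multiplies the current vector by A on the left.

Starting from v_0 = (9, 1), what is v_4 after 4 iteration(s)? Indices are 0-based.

v_0 = (9, 1).
v_1 = A·v_0 = (2, 4).
v_2 = A·v_1 = (7, 1).
v_3 = A·v_2 = (0, 7).
v_4 = A·v_3 = (6, 7).

v_4 = (6, 7)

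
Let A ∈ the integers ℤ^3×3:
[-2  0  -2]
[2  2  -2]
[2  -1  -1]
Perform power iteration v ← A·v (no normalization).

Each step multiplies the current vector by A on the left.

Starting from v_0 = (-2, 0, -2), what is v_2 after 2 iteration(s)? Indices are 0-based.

v_2 = (-12, 20, 18)

v_0 = (-2, 0, -2).
v_1 = A·v_0 = (8, 0, -2).
v_2 = A·v_1 = (-12, 20, 18).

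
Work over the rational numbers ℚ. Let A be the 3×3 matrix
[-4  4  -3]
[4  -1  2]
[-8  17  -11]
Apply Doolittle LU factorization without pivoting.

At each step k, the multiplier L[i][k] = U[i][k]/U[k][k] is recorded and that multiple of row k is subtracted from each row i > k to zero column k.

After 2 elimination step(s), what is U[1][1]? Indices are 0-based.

[col 0] pivot -4
  R1 -= -1*R0 → (0, 3, -1)  (L[1][0] := -1)
  R2 -= 2*R0 → (0, 9, -5)  (L[2][0] := 2)
[col 1] pivot 3
  R2 -= 3*R1 → (0, 0, -2)  (L[2][1] := 3)

U[1][1] = 3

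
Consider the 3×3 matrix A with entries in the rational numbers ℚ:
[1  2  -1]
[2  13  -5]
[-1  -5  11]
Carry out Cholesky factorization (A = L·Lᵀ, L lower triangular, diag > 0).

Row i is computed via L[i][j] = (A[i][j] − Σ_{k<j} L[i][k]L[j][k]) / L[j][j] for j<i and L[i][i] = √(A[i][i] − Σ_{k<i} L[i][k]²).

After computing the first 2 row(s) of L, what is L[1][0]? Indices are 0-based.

Step 1: L[0][0] = √(1) = 1.
  L[1][0] = (2) / L[0][0] = 2.
Step 2: L[1][1] = √(9) = 3.

L[1][0] = 2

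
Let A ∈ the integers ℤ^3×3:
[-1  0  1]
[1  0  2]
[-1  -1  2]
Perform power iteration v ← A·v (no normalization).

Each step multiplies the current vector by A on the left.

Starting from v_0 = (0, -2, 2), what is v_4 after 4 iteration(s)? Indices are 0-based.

v_4 = (-8, -10, -30)

v_0 = (0, -2, 2).
v_1 = A·v_0 = (2, 4, 6).
v_2 = A·v_1 = (4, 14, 6).
v_3 = A·v_2 = (2, 16, -6).
v_4 = A·v_3 = (-8, -10, -30).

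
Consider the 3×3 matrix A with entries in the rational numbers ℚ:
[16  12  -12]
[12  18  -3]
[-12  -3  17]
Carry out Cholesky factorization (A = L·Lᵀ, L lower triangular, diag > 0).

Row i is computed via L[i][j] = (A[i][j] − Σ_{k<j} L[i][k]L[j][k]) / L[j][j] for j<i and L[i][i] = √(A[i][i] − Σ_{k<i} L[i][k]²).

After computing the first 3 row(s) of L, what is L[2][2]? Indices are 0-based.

L[2][2] = 2

Step 1: L[0][0] = √(16) = 4.
  L[1][0] = (12) / L[0][0] = 3.
Step 2: L[1][1] = √(9) = 3.
  L[2][0] = (-12) / L[0][0] = -3.
  L[2][1] = (6) / L[1][1] = 2.
Step 3: L[2][2] = √(4) = 2.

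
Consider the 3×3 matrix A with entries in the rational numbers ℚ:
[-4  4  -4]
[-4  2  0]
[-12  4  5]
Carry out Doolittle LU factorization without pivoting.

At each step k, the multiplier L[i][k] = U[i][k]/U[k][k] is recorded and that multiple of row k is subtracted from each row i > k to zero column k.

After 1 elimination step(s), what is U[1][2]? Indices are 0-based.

[col 0] pivot -4
  R1 -= 1*R0 → (0, -2, 4)  (L[1][0] := 1)
  R2 -= 3*R0 → (0, -8, 17)  (L[2][0] := 3)

U[1][2] = 4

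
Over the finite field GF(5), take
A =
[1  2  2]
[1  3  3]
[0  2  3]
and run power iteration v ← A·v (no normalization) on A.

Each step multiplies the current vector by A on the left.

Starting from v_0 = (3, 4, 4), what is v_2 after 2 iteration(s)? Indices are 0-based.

v_0 = (3, 4, 4).
v_1 = A·v_0 = (4, 2, 0).
v_2 = A·v_1 = (3, 0, 4).

v_2 = (3, 0, 4)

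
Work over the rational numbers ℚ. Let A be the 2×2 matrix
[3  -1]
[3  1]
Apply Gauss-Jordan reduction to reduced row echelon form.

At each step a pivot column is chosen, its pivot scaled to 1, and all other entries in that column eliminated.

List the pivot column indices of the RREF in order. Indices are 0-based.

pivot columns: 0, 1

[1] R0 /= 3  ⇒  (1, -1/3)
     R1 -= 3·R0  ⇒  (0, 2)
[2] R1 /= 2  ⇒  (0, 1)
     R0 -= -1/3·R1  ⇒  (1, 0)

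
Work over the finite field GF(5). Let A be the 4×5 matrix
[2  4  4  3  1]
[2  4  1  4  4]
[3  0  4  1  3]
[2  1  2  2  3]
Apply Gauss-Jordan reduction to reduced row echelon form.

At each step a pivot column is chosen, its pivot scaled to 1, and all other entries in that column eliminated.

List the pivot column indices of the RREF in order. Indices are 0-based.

pivot(0,0)=2: scale R0 → (1, 2, 2, 4, 3)
  clear (1,0): R1 −= (2)R0 → (0, 0, 2, 1, 3)
  clear (2,0): R2 −= (3)R0 → (0, 4, 3, 4, 4)
  clear (3,0): R3 −= (2)R0 → (0, 2, 3, 4, 2)
pivot(1,1): swap R1↔R2
pivot(1,1)=4: scale R1 → (0, 1, 2, 1, 1)
  clear (0,1): R0 −= (2)R1 → (1, 0, 3, 2, 1)
  clear (3,1): R3 −= (2)R1 → (0, 0, 4, 2, 0)
pivot(2,2)=2: scale R2 → (0, 0, 1, 3, 4)
  clear (0,2): R0 −= (3)R2 → (1, 0, 0, 3, 4)
  clear (1,2): R1 −= (2)R2 → (0, 1, 0, 0, 3)
  clear (3,2): R3 −= (4)R2 → (0, 0, 0, 0, 4)
col 3: no nonzero at/below row 3; advance.
pivot(3,4)=4: scale R3 → (0, 0, 0, 0, 1)
  clear (0,4): R0 −= (4)R3 → (1, 0, 0, 3, 0)
  clear (1,4): R1 −= (3)R3 → (0, 1, 0, 0, 0)
  clear (2,4): R2 −= (4)R3 → (0, 0, 1, 3, 0)

pivot columns: 0, 1, 2, 4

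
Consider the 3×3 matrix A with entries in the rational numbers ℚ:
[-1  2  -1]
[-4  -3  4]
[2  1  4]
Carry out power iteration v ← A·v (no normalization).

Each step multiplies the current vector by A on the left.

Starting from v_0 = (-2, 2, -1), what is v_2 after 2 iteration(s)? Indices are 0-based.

v_2 = (-5, -46, -12)

v_0 = (-2, 2, -1).
v_1 = A·v_0 = (7, -2, -6).
v_2 = A·v_1 = (-5, -46, -12).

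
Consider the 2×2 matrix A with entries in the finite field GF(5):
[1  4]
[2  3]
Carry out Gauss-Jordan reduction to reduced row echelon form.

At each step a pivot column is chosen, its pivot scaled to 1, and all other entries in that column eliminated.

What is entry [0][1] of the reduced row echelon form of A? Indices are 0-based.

step 1: normalize row 0 (÷1) = (1, 4)
  row 1: subtract 2×row0 = (0, 0)
skip col 1 (zero from row 1)

M[0][1] = 4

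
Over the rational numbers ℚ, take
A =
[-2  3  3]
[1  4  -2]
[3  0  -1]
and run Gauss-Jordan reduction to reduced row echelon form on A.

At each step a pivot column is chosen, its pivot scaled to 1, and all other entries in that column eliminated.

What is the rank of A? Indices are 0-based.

rank = 3

step 1: normalize row 0 (÷-2) = (1, -3/2, -3/2)
  row 1: subtract 1×row0 = (0, 11/2, -1/2)
  row 2: subtract 3×row0 = (0, 9/2, 7/2)
step 2: normalize row 1 (÷11/2) = (0, 1, -1/11)
  row 0: subtract -3/2×row1 = (1, 0, -18/11)
  row 2: subtract 9/2×row1 = (0, 0, 43/11)
step 3: normalize row 2 (÷43/11) = (0, 0, 1)
  row 0: subtract -18/11×row2 = (1, 0, 0)
  row 1: subtract -1/11×row2 = (0, 1, 0)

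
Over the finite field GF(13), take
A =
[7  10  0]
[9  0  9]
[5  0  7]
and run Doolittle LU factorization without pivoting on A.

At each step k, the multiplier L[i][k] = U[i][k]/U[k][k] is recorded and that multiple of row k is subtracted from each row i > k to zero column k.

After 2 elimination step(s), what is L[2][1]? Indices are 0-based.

Step 1: pivot at (0,0) is 7.
  row1 ← row1 − (5)·row0  ⇒  L[1][0]=5, U row1=(0, 2, 9)
  row2 ← row2 − (10)·row0  ⇒  L[2][0]=10, U row2=(0, 4, 7)
Step 2: pivot at (1,1) is 2.
  row2 ← row2 − (2)·row1  ⇒  L[2][1]=2, U row2=(0, 0, 2)

L[2][1] = 2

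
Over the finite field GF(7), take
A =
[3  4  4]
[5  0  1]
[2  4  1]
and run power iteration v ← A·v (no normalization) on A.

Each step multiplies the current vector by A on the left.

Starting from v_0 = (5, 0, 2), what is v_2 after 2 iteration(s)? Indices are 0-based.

v_0 = (5, 0, 2).
v_1 = A·v_0 = (2, 6, 5).
v_2 = A·v_1 = (1, 1, 5).

v_2 = (1, 1, 5)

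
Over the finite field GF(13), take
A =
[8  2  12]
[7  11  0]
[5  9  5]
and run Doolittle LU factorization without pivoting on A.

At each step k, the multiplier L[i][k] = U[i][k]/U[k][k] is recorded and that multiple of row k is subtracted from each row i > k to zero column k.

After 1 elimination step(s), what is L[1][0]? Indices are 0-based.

[col 0] pivot 8
  R1 -= 9*R0 → (0, 6, 9)  (L[1][0] := 9)
  R2 -= 12*R0 → (0, 11, 4)  (L[2][0] := 12)

L[1][0] = 9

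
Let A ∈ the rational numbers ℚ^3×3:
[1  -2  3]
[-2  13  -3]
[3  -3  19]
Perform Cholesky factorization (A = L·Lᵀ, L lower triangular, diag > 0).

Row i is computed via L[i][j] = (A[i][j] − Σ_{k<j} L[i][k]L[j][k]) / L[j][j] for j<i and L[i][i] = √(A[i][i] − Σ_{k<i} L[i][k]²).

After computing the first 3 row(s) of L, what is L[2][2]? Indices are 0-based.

Step 1: L[0][0] = √(1) = 1.
  L[1][0] = (-2) / L[0][0] = -2.
Step 2: L[1][1] = √(9) = 3.
  L[2][0] = (3) / L[0][0] = 3.
  L[2][1] = (3) / L[1][1] = 1.
Step 3: L[2][2] = √(9) = 3.

L[2][2] = 3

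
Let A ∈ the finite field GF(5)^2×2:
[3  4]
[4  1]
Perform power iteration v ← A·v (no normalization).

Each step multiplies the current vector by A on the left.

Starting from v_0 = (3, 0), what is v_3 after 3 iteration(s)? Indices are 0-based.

v_0 = (3, 0).
v_1 = A·v_0 = (4, 2).
v_2 = A·v_1 = (0, 3).
v_3 = A·v_2 = (2, 3).

v_3 = (2, 3)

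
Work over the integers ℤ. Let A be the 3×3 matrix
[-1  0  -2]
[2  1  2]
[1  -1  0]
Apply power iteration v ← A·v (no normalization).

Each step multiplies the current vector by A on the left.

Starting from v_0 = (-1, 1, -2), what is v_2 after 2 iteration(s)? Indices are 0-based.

v_2 = (-1, 1, 10)

v_0 = (-1, 1, -2).
v_1 = A·v_0 = (5, -5, -2).
v_2 = A·v_1 = (-1, 1, 10).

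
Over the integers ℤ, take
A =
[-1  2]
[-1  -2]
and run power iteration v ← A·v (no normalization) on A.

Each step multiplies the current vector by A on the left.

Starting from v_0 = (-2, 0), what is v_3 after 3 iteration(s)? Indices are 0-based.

v_0 = (-2, 0).
v_1 = A·v_0 = (2, 2).
v_2 = A·v_1 = (2, -6).
v_3 = A·v_2 = (-14, 10).

v_3 = (-14, 10)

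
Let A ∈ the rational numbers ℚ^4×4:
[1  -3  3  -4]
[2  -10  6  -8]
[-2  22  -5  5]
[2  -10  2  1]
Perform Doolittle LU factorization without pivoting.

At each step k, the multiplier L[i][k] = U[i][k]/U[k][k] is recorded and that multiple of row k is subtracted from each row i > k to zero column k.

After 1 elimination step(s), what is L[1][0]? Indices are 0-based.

L[1][0] = 2

[col 0] pivot 1
  R1 -= 2*R0 → (0, -4, 0, 0)  (L[1][0] := 2)
  R2 -= -2*R0 → (0, 16, 1, -3)  (L[2][0] := -2)
  R3 -= 2*R0 → (0, -4, -4, 9)  (L[3][0] := 2)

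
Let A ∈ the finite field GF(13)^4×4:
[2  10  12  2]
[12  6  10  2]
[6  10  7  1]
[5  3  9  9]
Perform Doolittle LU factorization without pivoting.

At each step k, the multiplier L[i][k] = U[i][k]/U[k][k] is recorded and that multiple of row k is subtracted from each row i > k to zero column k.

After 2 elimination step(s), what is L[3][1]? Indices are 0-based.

L[3][1] = 11

k=0: U[0][0]=2
  eliminate (1,0): mult=6, new row 1: (0, 11, 3, 3); set L[1][0]=6
  eliminate (2,0): mult=3, new row 2: (0, 6, 10, 8); set L[2][0]=3
  eliminate (3,0): mult=9, new row 3: (0, 4, 5, 4); set L[3][0]=9
k=1: U[1][1]=11
  eliminate (2,1): mult=10, new row 2: (0, 0, 6, 4); set L[2][1]=10
  eliminate (3,1): mult=11, new row 3: (0, 0, 11, 10); set L[3][1]=11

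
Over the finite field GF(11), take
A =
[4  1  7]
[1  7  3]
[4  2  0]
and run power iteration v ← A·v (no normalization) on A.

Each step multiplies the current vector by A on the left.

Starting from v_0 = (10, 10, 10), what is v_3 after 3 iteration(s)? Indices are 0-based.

v_0 = (10, 10, 10).
v_1 = A·v_0 = (10, 0, 5).
v_2 = A·v_1 = (9, 3, 7).
v_3 = A·v_2 = (0, 7, 9).

v_3 = (0, 7, 9)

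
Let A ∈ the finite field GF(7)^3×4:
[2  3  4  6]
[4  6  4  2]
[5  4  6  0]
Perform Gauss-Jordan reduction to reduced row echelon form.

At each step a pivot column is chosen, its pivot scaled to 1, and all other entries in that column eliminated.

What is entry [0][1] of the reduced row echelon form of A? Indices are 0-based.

[1] R0 /= 2  ⇒  (1, 5, 2, 3)
     R1 -= 4·R0  ⇒  (0, 0, 3, 4)
     R2 -= 5·R0  ⇒  (0, 0, 3, 6)
column 1 empty below row 1
[2] R1 /= 3  ⇒  (0, 0, 1, 6)
     R0 -= 2·R1  ⇒  (1, 5, 0, 5)
     R2 -= 3·R1  ⇒  (0, 0, 0, 2)
[3] R2 /= 2  ⇒  (0, 0, 0, 1)
     R0 -= 5·R2  ⇒  (1, 5, 0, 0)
     R1 -= 6·R2  ⇒  (0, 0, 1, 0)

M[0][1] = 5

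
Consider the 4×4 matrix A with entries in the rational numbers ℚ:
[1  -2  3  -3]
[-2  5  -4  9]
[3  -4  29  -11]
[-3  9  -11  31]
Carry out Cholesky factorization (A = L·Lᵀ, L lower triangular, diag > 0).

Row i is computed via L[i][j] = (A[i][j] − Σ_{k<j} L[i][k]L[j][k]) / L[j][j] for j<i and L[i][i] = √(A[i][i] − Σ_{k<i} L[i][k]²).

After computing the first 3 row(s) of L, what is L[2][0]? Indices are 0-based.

Step 1: L[0][0] = √(1) = 1.
  L[1][0] = (-2) / L[0][0] = -2.
Step 2: L[1][1] = √(1) = 1.
  L[2][0] = (3) / L[0][0] = 3.
  L[2][1] = (2) / L[1][1] = 2.
Step 3: L[2][2] = √(16) = 4.

L[2][0] = 3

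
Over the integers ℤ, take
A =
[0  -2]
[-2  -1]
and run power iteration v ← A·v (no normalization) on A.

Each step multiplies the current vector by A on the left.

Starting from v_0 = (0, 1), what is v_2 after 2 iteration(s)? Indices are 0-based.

v_2 = (2, 5)

v_0 = (0, 1).
v_1 = A·v_0 = (-2, -1).
v_2 = A·v_1 = (2, 5).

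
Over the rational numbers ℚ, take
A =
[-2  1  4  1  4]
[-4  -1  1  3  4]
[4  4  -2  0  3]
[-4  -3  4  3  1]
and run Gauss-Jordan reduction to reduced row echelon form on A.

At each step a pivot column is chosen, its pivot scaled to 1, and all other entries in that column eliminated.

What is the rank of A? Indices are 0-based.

step 1: normalize row 0 (÷-2) = (1, -1/2, -2, -1/2, -2)
  row 1: subtract -4×row0 = (0, -3, -7, 1, -4)
  row 2: subtract 4×row0 = (0, 6, 6, 2, 11)
  row 3: subtract -4×row0 = (0, -5, -4, 1, -7)
step 2: normalize row 1 (÷-3) = (0, 1, 7/3, -1/3, 4/3)
  row 0: subtract -1/2×row1 = (1, 0, -5/6, -2/3, -4/3)
  row 2: subtract 6×row1 = (0, 0, -8, 4, 3)
  row 3: subtract -5×row1 = (0, 0, 23/3, -2/3, -1/3)
step 3: normalize row 2 (÷-8) = (0, 0, 1, -1/2, -3/8)
  row 0: subtract -5/6×row2 = (1, 0, 0, -13/12, -79/48)
  row 1: subtract 7/3×row2 = (0, 1, 0, 5/6, 53/24)
  row 3: subtract 23/3×row2 = (0, 0, 0, 19/6, 61/24)
step 4: normalize row 3 (÷19/6) = (0, 0, 0, 1, 61/76)
  row 0: subtract -13/12×row3 = (1, 0, 0, 0, -59/76)
  row 1: subtract 5/6×row3 = (0, 1, 0, 0, 117/76)
  row 2: subtract -1/2×row3 = (0, 0, 1, 0, 1/38)

rank = 4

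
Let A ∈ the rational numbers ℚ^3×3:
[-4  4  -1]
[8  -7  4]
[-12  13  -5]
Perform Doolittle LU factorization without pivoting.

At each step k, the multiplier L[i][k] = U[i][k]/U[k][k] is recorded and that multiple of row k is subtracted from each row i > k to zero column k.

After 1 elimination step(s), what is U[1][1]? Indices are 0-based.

[col 0] pivot -4
  R1 -= -2*R0 → (0, 1, 2)  (L[1][0] := -2)
  R2 -= 3*R0 → (0, 1, -2)  (L[2][0] := 3)

U[1][1] = 1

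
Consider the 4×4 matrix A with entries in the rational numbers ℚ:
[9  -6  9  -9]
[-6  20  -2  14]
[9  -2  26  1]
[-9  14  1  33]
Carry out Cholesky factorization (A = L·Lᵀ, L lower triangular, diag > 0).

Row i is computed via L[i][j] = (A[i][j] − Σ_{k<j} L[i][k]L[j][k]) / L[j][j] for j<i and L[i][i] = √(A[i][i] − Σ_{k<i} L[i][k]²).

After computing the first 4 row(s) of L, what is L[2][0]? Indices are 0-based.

L[2][0] = 3

Step 1: L[0][0] = √(9) = 3.
  L[1][0] = (-6) / L[0][0] = -2.
Step 2: L[1][1] = √(16) = 4.
  L[2][0] = (9) / L[0][0] = 3.
  L[2][1] = (4) / L[1][1] = 1.
Step 3: L[2][2] = √(16) = 4.
  L[3][0] = (-9) / L[0][0] = -3.
  L[3][1] = (8) / L[1][1] = 2.
  L[3][2] = (8) / L[2][2] = 2.
Step 4: L[3][3] = √(16) = 4.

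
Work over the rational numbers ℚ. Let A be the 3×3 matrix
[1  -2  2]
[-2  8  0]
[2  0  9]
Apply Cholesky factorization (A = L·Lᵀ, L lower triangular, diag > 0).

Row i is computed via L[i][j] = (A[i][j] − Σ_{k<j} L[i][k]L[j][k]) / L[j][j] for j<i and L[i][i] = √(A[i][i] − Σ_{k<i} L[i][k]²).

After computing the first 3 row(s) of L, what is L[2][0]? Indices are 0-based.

Step 1: L[0][0] = √(1) = 1.
  L[1][0] = (-2) / L[0][0] = -2.
Step 2: L[1][1] = √(4) = 2.
  L[2][0] = (2) / L[0][0] = 2.
  L[2][1] = (4) / L[1][1] = 2.
Step 3: L[2][2] = √(1) = 1.

L[2][0] = 2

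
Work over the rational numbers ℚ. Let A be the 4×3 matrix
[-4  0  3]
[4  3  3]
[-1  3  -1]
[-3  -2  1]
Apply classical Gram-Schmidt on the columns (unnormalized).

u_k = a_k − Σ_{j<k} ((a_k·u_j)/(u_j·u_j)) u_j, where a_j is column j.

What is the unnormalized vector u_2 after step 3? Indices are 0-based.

Step 1: u_0 = a_0 = (-4, 4, -1, -3).
Step 2: u_1 = a_1 − (5/14)·u_0 = (10/7, 11/7, 47/14, -13/14).
Step 3: u_2 = a_2 − (-1/21)·u_0 − (66/233)·u_1 = (1681/699, 1919/699, -1397/699, 261/233).

u_2 = (1681/699, 1919/699, -1397/699, 261/233)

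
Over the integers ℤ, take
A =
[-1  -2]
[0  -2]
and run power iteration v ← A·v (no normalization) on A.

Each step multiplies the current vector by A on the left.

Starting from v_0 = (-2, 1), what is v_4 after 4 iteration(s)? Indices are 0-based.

v_0 = (-2, 1).
v_1 = A·v_0 = (0, -2).
v_2 = A·v_1 = (4, 4).
v_3 = A·v_2 = (-12, -8).
v_4 = A·v_3 = (28, 16).

v_4 = (28, 16)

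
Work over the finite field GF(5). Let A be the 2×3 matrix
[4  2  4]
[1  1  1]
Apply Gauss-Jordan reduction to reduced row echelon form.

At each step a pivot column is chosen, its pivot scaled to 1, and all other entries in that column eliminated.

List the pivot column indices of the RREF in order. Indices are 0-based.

[1] R0 /= 4  ⇒  (1, 3, 1)
     R1 -= 1·R0  ⇒  (0, 3, 0)
[2] R1 /= 3  ⇒  (0, 1, 0)
     R0 -= 3·R1  ⇒  (1, 0, 1)

pivot columns: 0, 1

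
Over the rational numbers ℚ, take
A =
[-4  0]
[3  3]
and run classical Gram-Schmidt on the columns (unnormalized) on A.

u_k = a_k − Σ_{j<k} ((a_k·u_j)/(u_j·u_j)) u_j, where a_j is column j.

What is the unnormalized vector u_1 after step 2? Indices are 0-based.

u_1 = (36/25, 48/25)

Step 1: u_0 = a_0 = (-4, 3).
Step 2: u_1 = a_1 − (9/25)·u_0 = (36/25, 48/25).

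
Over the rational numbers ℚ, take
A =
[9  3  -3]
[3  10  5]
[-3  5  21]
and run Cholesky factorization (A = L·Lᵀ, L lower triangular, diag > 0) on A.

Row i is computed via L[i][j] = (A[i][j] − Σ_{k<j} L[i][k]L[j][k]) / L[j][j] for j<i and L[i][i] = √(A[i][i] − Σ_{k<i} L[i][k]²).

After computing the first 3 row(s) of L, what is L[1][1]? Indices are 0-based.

Step 1: L[0][0] = √(9) = 3.
  L[1][0] = (3) / L[0][0] = 1.
Step 2: L[1][1] = √(9) = 3.
  L[2][0] = (-3) / L[0][0] = -1.
  L[2][1] = (6) / L[1][1] = 2.
Step 3: L[2][2] = √(16) = 4.

L[1][1] = 3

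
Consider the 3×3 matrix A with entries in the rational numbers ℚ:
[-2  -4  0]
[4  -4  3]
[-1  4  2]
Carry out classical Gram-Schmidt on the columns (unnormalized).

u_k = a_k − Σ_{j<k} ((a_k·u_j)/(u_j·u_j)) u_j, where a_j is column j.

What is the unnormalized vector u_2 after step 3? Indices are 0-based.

Step 1: u_0 = a_0 = (-2, 4, -1).
Step 2: u_1 = a_1 − (-4/7)·u_0 = (-36/7, -12/7, 24/7).
Step 3: u_2 = a_2 − (10/21)·u_0 − (1/24)·u_1 = (7/6, 7/6, 7/3).

u_2 = (7/6, 7/6, 7/3)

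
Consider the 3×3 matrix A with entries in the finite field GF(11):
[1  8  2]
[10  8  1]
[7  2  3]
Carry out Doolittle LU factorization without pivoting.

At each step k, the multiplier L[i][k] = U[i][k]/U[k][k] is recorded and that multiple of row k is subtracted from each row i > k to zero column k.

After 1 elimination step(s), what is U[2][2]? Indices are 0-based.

U[2][2] = 0

[col 0] pivot 1
  R1 -= 10*R0 → (0, 5, 3)  (L[1][0] := 10)
  R2 -= 7*R0 → (0, 1, 0)  (L[2][0] := 7)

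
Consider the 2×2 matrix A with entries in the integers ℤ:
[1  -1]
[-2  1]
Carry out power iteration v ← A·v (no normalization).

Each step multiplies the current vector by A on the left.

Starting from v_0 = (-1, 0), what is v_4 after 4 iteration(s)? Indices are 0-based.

v_4 = (-17, 24)

v_0 = (-1, 0).
v_1 = A·v_0 = (-1, 2).
v_2 = A·v_1 = (-3, 4).
v_3 = A·v_2 = (-7, 10).
v_4 = A·v_3 = (-17, 24).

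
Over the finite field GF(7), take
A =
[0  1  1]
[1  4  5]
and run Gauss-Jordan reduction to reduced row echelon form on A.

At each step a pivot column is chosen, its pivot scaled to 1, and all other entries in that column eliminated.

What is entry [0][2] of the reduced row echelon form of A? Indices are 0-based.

M[0][2] = 1

[1] R0 <-> R1
[1] R0 /= 1  ⇒  (1, 4, 5)
[2] R1 /= 1  ⇒  (0, 1, 1)
     R0 -= 4·R1  ⇒  (1, 0, 1)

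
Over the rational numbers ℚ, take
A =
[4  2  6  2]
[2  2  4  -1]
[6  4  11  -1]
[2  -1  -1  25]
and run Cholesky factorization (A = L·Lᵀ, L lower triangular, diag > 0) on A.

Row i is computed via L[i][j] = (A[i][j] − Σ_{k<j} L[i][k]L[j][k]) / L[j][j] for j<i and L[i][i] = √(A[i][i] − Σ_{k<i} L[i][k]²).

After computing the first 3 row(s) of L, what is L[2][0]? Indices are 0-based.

L[2][0] = 3

Step 1: L[0][0] = √(4) = 2.
  L[1][0] = (2) / L[0][0] = 1.
Step 2: L[1][1] = √(1) = 1.
  L[2][0] = (6) / L[0][0] = 3.
  L[2][1] = (1) / L[1][1] = 1.
Step 3: L[2][2] = √(1) = 1.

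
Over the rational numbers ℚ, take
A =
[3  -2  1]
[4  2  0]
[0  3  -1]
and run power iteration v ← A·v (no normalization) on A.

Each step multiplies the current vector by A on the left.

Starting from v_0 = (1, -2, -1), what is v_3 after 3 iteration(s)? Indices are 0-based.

v_3 = (-4, 100, 67)

v_0 = (1, -2, -1).
v_1 = A·v_0 = (6, 0, -5).
v_2 = A·v_1 = (13, 24, 5).
v_3 = A·v_2 = (-4, 100, 67).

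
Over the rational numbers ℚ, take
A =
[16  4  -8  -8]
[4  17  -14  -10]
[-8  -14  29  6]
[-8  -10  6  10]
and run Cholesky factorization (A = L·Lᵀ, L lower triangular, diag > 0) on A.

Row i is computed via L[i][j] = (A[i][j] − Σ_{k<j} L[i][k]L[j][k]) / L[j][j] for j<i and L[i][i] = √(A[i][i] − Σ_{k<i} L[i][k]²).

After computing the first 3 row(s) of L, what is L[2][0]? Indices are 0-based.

L[2][0] = -2

Step 1: L[0][0] = √(16) = 4.
  L[1][0] = (4) / L[0][0] = 1.
Step 2: L[1][1] = √(16) = 4.
  L[2][0] = (-8) / L[0][0] = -2.
  L[2][1] = (-12) / L[1][1] = -3.
Step 3: L[2][2] = √(16) = 4.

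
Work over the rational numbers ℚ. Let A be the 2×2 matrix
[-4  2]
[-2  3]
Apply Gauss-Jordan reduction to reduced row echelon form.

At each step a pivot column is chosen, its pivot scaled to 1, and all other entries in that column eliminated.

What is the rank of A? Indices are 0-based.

[1] R0 /= -4  ⇒  (1, -1/2)
     R1 -= -2·R0  ⇒  (0, 2)
[2] R1 /= 2  ⇒  (0, 1)
     R0 -= -1/2·R1  ⇒  (1, 0)

rank = 2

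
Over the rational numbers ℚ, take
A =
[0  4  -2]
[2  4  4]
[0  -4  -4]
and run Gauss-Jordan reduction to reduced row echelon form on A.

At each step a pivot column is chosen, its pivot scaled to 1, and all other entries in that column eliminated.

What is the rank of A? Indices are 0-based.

step 1: exchange rows 0,1
step 1: normalize row 0 (÷2) = (1, 2, 2)
step 2: normalize row 1 (÷4) = (0, 1, -1/2)
  row 0: subtract 2×row1 = (1, 0, 3)
  row 2: subtract -4×row1 = (0, 0, -6)
step 3: normalize row 2 (÷-6) = (0, 0, 1)
  row 0: subtract 3×row2 = (1, 0, 0)
  row 1: subtract -1/2×row2 = (0, 1, 0)

rank = 3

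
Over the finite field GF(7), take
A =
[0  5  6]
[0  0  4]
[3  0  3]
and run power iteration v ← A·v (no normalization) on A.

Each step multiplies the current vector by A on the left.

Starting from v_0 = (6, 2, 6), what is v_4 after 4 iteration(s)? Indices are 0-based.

v_0 = (6, 2, 6).
v_1 = A·v_0 = (4, 3, 1).
v_2 = A·v_1 = (0, 4, 1).
v_3 = A·v_2 = (5, 4, 3).
v_4 = A·v_3 = (3, 5, 3).

v_4 = (3, 5, 3)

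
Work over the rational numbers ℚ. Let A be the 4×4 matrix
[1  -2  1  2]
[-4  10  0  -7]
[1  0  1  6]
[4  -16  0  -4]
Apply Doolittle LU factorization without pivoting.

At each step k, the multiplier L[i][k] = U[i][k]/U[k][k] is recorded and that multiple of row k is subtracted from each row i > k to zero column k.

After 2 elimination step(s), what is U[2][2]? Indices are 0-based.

U[2][2] = -4

[col 0] pivot 1
  R1 -= -4*R0 → (0, 2, 4, 1)  (L[1][0] := -4)
  R2 -= 1*R0 → (0, 2, 0, 4)  (L[2][0] := 1)
  R3 -= 4*R0 → (0, -8, -4, -12)  (L[3][0] := 4)
[col 1] pivot 2
  R2 -= 1*R1 → (0, 0, -4, 3)  (L[2][1] := 1)
  R3 -= -4*R1 → (0, 0, 12, -8)  (L[3][1] := -4)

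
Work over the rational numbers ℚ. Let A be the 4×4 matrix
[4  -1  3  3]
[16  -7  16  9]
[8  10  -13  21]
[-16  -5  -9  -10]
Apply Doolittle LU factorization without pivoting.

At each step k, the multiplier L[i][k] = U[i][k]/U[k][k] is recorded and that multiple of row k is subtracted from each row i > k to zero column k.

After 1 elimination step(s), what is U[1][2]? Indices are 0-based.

Step 1: pivot at (0,0) is 4.
  row1 ← row1 − (4)·row0  ⇒  L[1][0]=4, U row1=(0, -3, 4, -3)
  row2 ← row2 − (2)·row0  ⇒  L[2][0]=2, U row2=(0, 12, -19, 15)
  row3 ← row3 − (-4)·row0  ⇒  L[3][0]=-4, U row3=(0, -9, 3, 2)

U[1][2] = 4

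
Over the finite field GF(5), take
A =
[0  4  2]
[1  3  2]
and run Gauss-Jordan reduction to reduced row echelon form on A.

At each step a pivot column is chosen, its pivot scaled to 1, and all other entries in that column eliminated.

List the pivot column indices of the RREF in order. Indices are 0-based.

[1] R0 <-> R1
[1] R0 /= 1  ⇒  (1, 3, 2)
[2] R1 /= 4  ⇒  (0, 1, 3)
     R0 -= 3·R1  ⇒  (1, 0, 3)

pivot columns: 0, 1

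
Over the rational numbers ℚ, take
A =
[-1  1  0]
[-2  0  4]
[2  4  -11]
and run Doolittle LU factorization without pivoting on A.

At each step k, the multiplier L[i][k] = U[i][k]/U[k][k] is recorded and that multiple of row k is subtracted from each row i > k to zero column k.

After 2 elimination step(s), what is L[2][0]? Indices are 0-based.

L[2][0] = -2

k=0: U[0][0]=-1
  eliminate (1,0): mult=2, new row 1: (0, -2, 4); set L[1][0]=2
  eliminate (2,0): mult=-2, new row 2: (0, 6, -11); set L[2][0]=-2
k=1: U[1][1]=-2
  eliminate (2,1): mult=-3, new row 2: (0, 0, 1); set L[2][1]=-3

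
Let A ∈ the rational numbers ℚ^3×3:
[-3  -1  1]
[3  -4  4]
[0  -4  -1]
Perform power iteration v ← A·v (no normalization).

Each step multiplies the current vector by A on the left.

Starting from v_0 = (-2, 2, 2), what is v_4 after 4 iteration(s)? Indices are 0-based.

v_0 = (-2, 2, 2).
v_1 = A·v_0 = (6, -6, -10).
v_2 = A·v_1 = (-22, 2, 34).
v_3 = A·v_2 = (98, 62, -42).
v_4 = A·v_3 = (-398, -122, -206).

v_4 = (-398, -122, -206)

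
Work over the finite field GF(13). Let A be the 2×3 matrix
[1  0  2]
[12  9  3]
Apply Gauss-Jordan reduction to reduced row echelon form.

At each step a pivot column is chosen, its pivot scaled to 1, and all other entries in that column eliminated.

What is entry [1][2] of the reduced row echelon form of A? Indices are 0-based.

[1] R0 /= 1  ⇒  (1, 0, 2)
     R1 -= 12·R0  ⇒  (0, 9, 5)
[2] R1 /= 9  ⇒  (0, 1, 2)

M[1][2] = 2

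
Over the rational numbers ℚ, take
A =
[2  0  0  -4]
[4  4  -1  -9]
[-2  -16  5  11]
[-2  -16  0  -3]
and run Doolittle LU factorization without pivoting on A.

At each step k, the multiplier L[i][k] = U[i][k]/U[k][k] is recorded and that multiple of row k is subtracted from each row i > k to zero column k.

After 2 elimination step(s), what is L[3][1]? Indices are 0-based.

[col 0] pivot 2
  R1 -= 2*R0 → (0, 4, -1, -1)  (L[1][0] := 2)
  R2 -= -1*R0 → (0, -16, 5, 7)  (L[2][0] := -1)
  R3 -= -1*R0 → (0, -16, 0, -7)  (L[3][0] := -1)
[col 1] pivot 4
  R2 -= -4*R1 → (0, 0, 1, 3)  (L[2][1] := -4)
  R3 -= -4*R1 → (0, 0, -4, -11)  (L[3][1] := -4)

L[3][1] = -4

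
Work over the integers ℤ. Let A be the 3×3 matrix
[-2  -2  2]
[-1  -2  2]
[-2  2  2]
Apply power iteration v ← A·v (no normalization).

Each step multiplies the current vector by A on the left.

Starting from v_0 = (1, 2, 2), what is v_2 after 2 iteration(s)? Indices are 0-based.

v_2 = (18, 16, 14)

v_0 = (1, 2, 2).
v_1 = A·v_0 = (-2, -1, 6).
v_2 = A·v_1 = (18, 16, 14).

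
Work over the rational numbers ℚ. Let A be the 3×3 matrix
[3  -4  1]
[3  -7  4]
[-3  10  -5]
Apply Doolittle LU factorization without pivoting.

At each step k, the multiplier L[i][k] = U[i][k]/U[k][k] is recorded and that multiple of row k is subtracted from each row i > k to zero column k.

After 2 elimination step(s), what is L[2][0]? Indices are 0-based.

k=0: U[0][0]=3
  eliminate (1,0): mult=1, new row 1: (0, -3, 3); set L[1][0]=1
  eliminate (2,0): mult=-1, new row 2: (0, 6, -4); set L[2][0]=-1
k=1: U[1][1]=-3
  eliminate (2,1): mult=-2, new row 2: (0, 0, 2); set L[2][1]=-2

L[2][0] = -1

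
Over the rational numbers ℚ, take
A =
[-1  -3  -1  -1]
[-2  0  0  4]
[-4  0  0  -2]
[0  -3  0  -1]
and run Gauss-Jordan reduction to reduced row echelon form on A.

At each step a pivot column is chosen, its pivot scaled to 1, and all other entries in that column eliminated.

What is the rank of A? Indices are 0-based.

pivot(0,0)=-1: scale R0 → (1, 3, 1, 1)
  clear (1,0): R1 −= (-2)R0 → (0, 6, 2, 6)
  clear (2,0): R2 −= (-4)R0 → (0, 12, 4, 2)
pivot(1,1)=6: scale R1 → (0, 1, 1/3, 1)
  clear (0,1): R0 −= (3)R1 → (1, 0, 0, -2)
  clear (2,1): R2 −= (12)R1 → (0, 0, 0, -10)
  clear (3,1): R3 −= (-3)R1 → (0, 0, 1, 2)
pivot(2,2): swap R2↔R3
pivot(2,2)=1: scale R2 → (0, 0, 1, 2)
  clear (1,2): R1 −= (1/3)R2 → (0, 1, 0, 1/3)
pivot(3,3)=-10: scale R3 → (0, 0, 0, 1)
  clear (0,3): R0 −= (-2)R3 → (1, 0, 0, 0)
  clear (1,3): R1 −= (1/3)R3 → (0, 1, 0, 0)
  clear (2,3): R2 −= (2)R3 → (0, 0, 1, 0)

rank = 4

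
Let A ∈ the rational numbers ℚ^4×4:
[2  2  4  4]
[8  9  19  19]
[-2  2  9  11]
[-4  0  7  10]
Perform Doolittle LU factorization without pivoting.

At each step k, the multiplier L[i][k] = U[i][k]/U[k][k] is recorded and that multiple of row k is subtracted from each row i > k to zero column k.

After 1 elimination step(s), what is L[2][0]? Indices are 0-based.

[col 0] pivot 2
  R1 -= 4*R0 → (0, 1, 3, 3)  (L[1][0] := 4)
  R2 -= -1*R0 → (0, 4, 13, 15)  (L[2][0] := -1)
  R3 -= -2*R0 → (0, 4, 15, 18)  (L[3][0] := -2)

L[2][0] = -1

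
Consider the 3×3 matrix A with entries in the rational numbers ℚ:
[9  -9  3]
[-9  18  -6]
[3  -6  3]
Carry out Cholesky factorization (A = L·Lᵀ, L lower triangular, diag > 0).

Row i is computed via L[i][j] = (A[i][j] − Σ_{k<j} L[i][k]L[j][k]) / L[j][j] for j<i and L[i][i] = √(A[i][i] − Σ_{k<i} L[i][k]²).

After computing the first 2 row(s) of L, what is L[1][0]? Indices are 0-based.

L[1][0] = -3

Step 1: L[0][0] = √(9) = 3.
  L[1][0] = (-9) / L[0][0] = -3.
Step 2: L[1][1] = √(9) = 3.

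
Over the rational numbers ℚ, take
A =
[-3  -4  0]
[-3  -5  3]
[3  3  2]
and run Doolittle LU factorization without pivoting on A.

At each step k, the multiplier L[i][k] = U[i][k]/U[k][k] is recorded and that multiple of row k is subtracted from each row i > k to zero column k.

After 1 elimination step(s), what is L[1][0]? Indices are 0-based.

L[1][0] = 1

Step 1: pivot at (0,0) is -3.
  row1 ← row1 − (1)·row0  ⇒  L[1][0]=1, U row1=(0, -1, 3)
  row2 ← row2 − (-1)·row0  ⇒  L[2][0]=-1, U row2=(0, -1, 2)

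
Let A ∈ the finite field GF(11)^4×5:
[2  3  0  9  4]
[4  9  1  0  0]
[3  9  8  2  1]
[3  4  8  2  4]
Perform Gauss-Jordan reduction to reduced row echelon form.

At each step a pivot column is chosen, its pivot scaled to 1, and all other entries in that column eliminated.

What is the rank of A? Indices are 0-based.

rank = 4

step 1: normalize row 0 (÷2) = (1, 7, 0, 10, 2)
  row 1: subtract 4×row0 = (0, 3, 1, 4, 3)
  row 2: subtract 3×row0 = (0, 10, 8, 5, 6)
  row 3: subtract 3×row0 = (0, 5, 8, 5, 9)
step 2: normalize row 1 (÷3) = (0, 1, 4, 5, 1)
  row 0: subtract 7×row1 = (1, 0, 5, 8, 6)
  row 2: subtract 10×row1 = (0, 0, 1, 10, 7)
  row 3: subtract 5×row1 = (0, 0, 10, 2, 4)
step 3: normalize row 2 (÷1) = (0, 0, 1, 10, 7)
  row 0: subtract 5×row2 = (1, 0, 0, 2, 4)
  row 1: subtract 4×row2 = (0, 1, 0, 9, 6)
  row 3: subtract 10×row2 = (0, 0, 0, 1, 0)
step 4: normalize row 3 (÷1) = (0, 0, 0, 1, 0)
  row 0: subtract 2×row3 = (1, 0, 0, 0, 4)
  row 1: subtract 9×row3 = (0, 1, 0, 0, 6)
  row 2: subtract 10×row3 = (0, 0, 1, 0, 7)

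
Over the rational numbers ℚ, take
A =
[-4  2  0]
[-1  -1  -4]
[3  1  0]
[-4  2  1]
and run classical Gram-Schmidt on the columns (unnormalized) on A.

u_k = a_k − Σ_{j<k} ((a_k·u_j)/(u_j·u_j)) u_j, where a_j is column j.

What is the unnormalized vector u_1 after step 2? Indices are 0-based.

Step 1: u_0 = a_0 = (-4, -1, 3, -4).
Step 2: u_1 = a_1 − (-2/7)·u_0 = (6/7, -9/7, 13/7, 6/7).

u_1 = (6/7, -9/7, 13/7, 6/7)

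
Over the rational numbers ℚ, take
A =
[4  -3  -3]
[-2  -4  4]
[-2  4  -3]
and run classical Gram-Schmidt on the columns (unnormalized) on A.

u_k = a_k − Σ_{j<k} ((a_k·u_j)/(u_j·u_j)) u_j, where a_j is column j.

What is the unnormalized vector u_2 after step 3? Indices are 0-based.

u_2 = (-148/105, -37/42, -407/210)

Step 1: u_0 = a_0 = (4, -2, -2).
Step 2: u_1 = a_1 − (-1/2)·u_0 = (-1, -5, 3).
Step 3: u_2 = a_2 − (-7/12)·u_0 − (-26/35)·u_1 = (-148/105, -37/42, -407/210).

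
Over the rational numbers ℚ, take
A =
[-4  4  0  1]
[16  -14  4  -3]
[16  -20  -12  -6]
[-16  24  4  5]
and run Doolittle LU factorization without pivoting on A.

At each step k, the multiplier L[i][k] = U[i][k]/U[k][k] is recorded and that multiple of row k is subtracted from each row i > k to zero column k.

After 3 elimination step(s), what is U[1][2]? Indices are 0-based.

U[1][2] = 4

Step 1: pivot at (0,0) is -4.
  row1 ← row1 − (-4)·row0  ⇒  L[1][0]=-4, U row1=(0, 2, 4, 1)
  row2 ← row2 − (-4)·row0  ⇒  L[2][0]=-4, U row2=(0, -4, -12, -2)
  row3 ← row3 − (4)·row0  ⇒  L[3][0]=4, U row3=(0, 8, 4, 1)
Step 2: pivot at (1,1) is 2.
  row2 ← row2 − (-2)·row1  ⇒  L[2][1]=-2, U row2=(0, 0, -4, 0)
  row3 ← row3 − (4)·row1  ⇒  L[3][1]=4, U row3=(0, 0, -12, -3)
Step 3: pivot at (2,2) is -4.
  row3 ← row3 − (3)·row2  ⇒  L[3][2]=3, U row3=(0, 0, 0, -3)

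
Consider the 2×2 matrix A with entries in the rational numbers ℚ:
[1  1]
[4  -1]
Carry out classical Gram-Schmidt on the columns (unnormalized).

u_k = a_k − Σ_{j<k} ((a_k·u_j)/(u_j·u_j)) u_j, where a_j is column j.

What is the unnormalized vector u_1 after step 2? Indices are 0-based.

Step 1: u_0 = a_0 = (1, 4).
Step 2: u_1 = a_1 − (-3/17)·u_0 = (20/17, -5/17).

u_1 = (20/17, -5/17)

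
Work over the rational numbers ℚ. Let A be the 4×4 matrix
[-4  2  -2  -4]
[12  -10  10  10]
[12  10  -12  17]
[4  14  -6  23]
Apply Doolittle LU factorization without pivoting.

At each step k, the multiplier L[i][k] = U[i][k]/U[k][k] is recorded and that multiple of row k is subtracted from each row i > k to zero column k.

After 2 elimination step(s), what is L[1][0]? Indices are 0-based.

L[1][0] = -3

k=0: U[0][0]=-4
  eliminate (1,0): mult=-3, new row 1: (0, -4, 4, -2); set L[1][0]=-3
  eliminate (2,0): mult=-3, new row 2: (0, 16, -18, 5); set L[2][0]=-3
  eliminate (3,0): mult=-1, new row 3: (0, 16, -8, 19); set L[3][0]=-1
k=1: U[1][1]=-4
  eliminate (2,1): mult=-4, new row 2: (0, 0, -2, -3); set L[2][1]=-4
  eliminate (3,1): mult=-4, new row 3: (0, 0, 8, 11); set L[3][1]=-4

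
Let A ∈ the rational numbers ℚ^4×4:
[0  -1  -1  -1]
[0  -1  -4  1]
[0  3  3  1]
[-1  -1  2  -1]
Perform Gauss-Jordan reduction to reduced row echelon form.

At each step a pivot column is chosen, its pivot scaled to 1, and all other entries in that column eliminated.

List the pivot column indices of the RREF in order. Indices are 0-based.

step 1: exchange rows 0,3
step 1: normalize row 0 (÷-1) = (1, 1, -2, 1)
step 2: normalize row 1 (÷-1) = (0, 1, 4, -1)
  row 0: subtract 1×row1 = (1, 0, -6, 2)
  row 2: subtract 3×row1 = (0, 0, -9, 4)
  row 3: subtract -1×row1 = (0, 0, 3, -2)
step 3: normalize row 2 (÷-9) = (0, 0, 1, -4/9)
  row 0: subtract -6×row2 = (1, 0, 0, -2/3)
  row 1: subtract 4×row2 = (0, 1, 0, 7/9)
  row 3: subtract 3×row2 = (0, 0, 0, -2/3)
step 4: normalize row 3 (÷-2/3) = (0, 0, 0, 1)
  row 0: subtract -2/3×row3 = (1, 0, 0, 0)
  row 1: subtract 7/9×row3 = (0, 1, 0, 0)
  row 2: subtract -4/9×row3 = (0, 0, 1, 0)

pivot columns: 0, 1, 2, 3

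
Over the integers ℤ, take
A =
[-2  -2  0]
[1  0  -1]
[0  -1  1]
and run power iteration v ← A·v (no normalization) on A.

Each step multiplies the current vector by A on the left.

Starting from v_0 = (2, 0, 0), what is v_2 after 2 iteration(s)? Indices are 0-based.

v_0 = (2, 0, 0).
v_1 = A·v_0 = (-4, 2, 0).
v_2 = A·v_1 = (4, -4, -2).

v_2 = (4, -4, -2)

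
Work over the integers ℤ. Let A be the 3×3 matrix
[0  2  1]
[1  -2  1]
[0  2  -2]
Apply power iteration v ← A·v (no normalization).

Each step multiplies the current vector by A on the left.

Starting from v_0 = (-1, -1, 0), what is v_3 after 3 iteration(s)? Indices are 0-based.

v_3 = (-6, 18, -24)

v_0 = (-1, -1, 0).
v_1 = A·v_0 = (-2, 1, -2).
v_2 = A·v_1 = (0, -6, 6).
v_3 = A·v_2 = (-6, 18, -24).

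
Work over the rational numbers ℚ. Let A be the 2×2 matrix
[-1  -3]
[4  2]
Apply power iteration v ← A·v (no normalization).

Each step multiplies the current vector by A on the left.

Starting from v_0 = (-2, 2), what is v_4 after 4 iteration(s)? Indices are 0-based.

v_4 = (-104, 256)

v_0 = (-2, 2).
v_1 = A·v_0 = (-4, -4).
v_2 = A·v_1 = (16, -24).
v_3 = A·v_2 = (56, 16).
v_4 = A·v_3 = (-104, 256).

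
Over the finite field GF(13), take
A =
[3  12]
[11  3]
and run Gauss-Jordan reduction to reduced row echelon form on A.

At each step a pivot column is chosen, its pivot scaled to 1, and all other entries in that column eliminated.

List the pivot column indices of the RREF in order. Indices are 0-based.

pivot columns: 0, 1

step 1: normalize row 0 (÷3) = (1, 4)
  row 1: subtract 11×row0 = (0, 11)
step 2: normalize row 1 (÷11) = (0, 1)
  row 0: subtract 4×row1 = (1, 0)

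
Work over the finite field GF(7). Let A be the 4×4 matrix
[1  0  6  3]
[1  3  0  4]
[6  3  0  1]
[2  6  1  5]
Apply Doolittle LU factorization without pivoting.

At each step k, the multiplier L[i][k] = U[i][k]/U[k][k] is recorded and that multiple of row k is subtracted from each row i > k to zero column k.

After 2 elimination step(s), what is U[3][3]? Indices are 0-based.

U[3][3] = 4

Step 1: pivot at (0,0) is 1.
  row1 ← row1 − (1)·row0  ⇒  L[1][0]=1, U row1=(0, 3, 1, 1)
  row2 ← row2 − (6)·row0  ⇒  L[2][0]=6, U row2=(0, 3, 6, 4)
  row3 ← row3 − (2)·row0  ⇒  L[3][0]=2, U row3=(0, 6, 3, 6)
Step 2: pivot at (1,1) is 3.
  row2 ← row2 − (1)·row1  ⇒  L[2][1]=1, U row2=(0, 0, 5, 3)
  row3 ← row3 − (2)·row1  ⇒  L[3][1]=2, U row3=(0, 0, 1, 4)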